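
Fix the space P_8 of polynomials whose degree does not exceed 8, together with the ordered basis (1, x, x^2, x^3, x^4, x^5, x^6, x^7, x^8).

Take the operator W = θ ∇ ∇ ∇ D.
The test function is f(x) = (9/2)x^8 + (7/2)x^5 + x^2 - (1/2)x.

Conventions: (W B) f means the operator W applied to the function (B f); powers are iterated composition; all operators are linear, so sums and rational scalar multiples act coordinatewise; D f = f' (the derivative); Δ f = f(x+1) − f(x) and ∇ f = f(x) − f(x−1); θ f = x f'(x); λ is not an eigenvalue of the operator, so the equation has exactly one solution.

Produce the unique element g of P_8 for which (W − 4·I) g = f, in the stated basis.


write g with unknown coordinates in the stated basis and equate coefficients in (W − 4·I) g = f
solving from the highest basis element down gives g = -(9/8)x^8 - (7/8)x^5 - 1890x^4 + 8505x^3 - (56701/4)x^2 + (67831/8)x
check: W g = -7560x^4 + 34020x^3 - 56700x^2 + 33915x
so W g − 4·g = (9/2)x^8 + (7/2)x^5 + x^2 - (1/2)x = f ✓

the result is g(x) = -(9/8)x^8 - (7/8)x^5 - 1890x^4 + 8505x^3 - (56701/4)x^2 + (67831/8)x


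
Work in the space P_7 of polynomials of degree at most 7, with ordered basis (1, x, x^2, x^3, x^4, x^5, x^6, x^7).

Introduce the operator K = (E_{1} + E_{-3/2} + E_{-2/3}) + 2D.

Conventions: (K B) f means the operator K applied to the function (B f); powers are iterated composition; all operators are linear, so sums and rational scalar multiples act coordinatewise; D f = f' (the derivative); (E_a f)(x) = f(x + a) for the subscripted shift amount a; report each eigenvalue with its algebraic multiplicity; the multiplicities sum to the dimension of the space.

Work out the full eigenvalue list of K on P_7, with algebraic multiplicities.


image of 1: 3
image of x: 3x + 5/6
image of x^2: 3x^2 + (5/3)x + 133/36
image of x^3: 3x^3 + (5/2)x^2 + (133/12)x - 577/216
image of x^4: 3x^4 + (10/3)x^3 + (133/6)x^2 - (577/54)x + 8113/1296
image of x^5: 3x^5 + (25/6)x^4 + (665/18)x^3 - (2885/108)x^2 + (40565/1296)x - 52297/7776
image of x^6: 3x^6 + 5x^5 + (665/12)x^4 - (2885/54)x^3 + (40565/432)x^2 - (52297/1296)x + 582193/46656
image of x^7: 3x^7 + (35/6)x^6 + (931/12)x^5 - (20195/216)x^4 + (283955/1296)x^3 - (366079/2592)x^2 + (4075351/46656)x - 4519417/279936
the matrix is upper triangular; its diagonal is (3, 3, 3, 3, 3, 3, 3, 3)
for a triangular matrix the eigenvalues are the diagonal entries, with algebraic multiplicity their repetition count

λ = 3 (multiplicity 8)


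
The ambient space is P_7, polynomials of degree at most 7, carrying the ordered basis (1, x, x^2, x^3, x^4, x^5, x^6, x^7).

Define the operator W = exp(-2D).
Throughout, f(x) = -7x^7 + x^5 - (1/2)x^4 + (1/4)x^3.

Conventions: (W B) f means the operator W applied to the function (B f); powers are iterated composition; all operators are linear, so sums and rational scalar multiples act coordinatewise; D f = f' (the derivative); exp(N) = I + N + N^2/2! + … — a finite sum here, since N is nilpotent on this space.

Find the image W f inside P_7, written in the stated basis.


the result is g(x) = -7x^7 + 98x^6 - 587x^5 + (3899/2)x^4 - (15503/4)x^3 + (9221/2)x^2 - 3037x + 854

order-1 term: 98x^6 - 10x^4 + 4x^3 - (3/2)x^2
order-2 term: -588x^5 + 40x^3 - 12x^2 + 3x
order-3 term: 1960x^4 - 80x^2 + 16x - 2
order-4 term: -3920x^3 + 80x - 8
order-5 term: 4704x^2 - 32
order-6 term: -3136x
order-7 term: 896
the series for exp(-2D) f terminates at order 7
exp(-2D) f = -7x^7 + 98x^6 - 587x^5 + (3899/2)x^4 - (15503/4)x^3 + (9221/2)x^2 - 3037x + 854


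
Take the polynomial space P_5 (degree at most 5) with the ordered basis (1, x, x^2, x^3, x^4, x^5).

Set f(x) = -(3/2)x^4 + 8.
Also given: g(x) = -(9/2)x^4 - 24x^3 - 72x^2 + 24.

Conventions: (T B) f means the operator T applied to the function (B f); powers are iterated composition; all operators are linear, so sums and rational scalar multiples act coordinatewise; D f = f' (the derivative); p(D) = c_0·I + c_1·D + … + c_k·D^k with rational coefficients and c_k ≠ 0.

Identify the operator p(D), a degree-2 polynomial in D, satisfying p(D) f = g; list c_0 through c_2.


p(D) = 3·I + 4·D + 4·D^2, i.e. c_0 = 3, c_1 = 4, c_2 = 4

D^0 f = -(3/2)x^4 + 8
D^1 f = -6x^3
D^2 f = -18x^2
matching coefficients of g against c_0 f + c_1 Df + … from the top degree down determines the c_i
solution: c_0 = 3, c_1 = 4, c_2 = 4


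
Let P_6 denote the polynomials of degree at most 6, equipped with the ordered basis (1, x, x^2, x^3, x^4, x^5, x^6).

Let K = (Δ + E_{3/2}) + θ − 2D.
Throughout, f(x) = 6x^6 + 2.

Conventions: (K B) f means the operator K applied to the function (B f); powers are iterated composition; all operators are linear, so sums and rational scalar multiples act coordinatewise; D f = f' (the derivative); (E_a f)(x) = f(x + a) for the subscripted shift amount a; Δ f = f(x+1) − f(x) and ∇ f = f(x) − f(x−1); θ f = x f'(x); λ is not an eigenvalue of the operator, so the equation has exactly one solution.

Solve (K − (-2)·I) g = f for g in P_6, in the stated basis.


the image equals g(x) = (2/3)x^6 - (1/4)x^5 - (255/56)x^4 - (6905/1008)x^3 + (6637/672)x^2 + (6149/224)x + 30803/12096

write g with unknown coordinates in the stated basis and equate coefficients in (K − (-2)·I) g = f
solving from the highest basis element down gives g = (2/3)x^6 - (1/4)x^5 - (255/56)x^4 - (6905/1008)x^3 + (6637/672)x^2 + (6149/224)x + 30803/12096
check: K g = (14/3)x^6 + (1/2)x^5 + (255/28)x^4 + (6905/504)x^3 - (6637/336)x^2 - (6149/112)x - 18707/6048
so K g − (-2)·g = 6x^6 + 2 = f ✓


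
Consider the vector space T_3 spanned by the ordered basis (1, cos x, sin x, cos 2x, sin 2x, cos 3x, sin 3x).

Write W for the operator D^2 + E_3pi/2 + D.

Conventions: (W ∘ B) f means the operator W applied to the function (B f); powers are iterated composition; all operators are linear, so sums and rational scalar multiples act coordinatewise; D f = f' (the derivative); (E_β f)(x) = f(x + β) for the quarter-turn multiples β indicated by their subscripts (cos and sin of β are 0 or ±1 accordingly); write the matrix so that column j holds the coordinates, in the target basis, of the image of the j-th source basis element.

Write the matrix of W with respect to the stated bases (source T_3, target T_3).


image of 1: 1
image of cos x: -cos x
image of sin x: -sin x
image of cos 2x: -5cos 2x - 2sin 2x
image of sin 2x: 2cos 2x - 5sin 2x
image of cos 3x: -9cos 3x - 4sin 3x
image of sin 3x: 4cos 3x - 9sin 3x
each image's coordinates form column j of the matrix

the matrix is [[1, 0, 0, 0, 0, 0, 0]; [0, -1, 0, 0, 0, 0, 0]; [0, 0, -1, 0, 0, 0, 0]; [0, 0, 0, -5, 2, 0, 0]; [0, 0, 0, -2, -5, 0, 0]; [0, 0, 0, 0, 0, -9, 4]; [0, 0, 0, 0, 0, -4, -9]] (rows listed top to bottom)


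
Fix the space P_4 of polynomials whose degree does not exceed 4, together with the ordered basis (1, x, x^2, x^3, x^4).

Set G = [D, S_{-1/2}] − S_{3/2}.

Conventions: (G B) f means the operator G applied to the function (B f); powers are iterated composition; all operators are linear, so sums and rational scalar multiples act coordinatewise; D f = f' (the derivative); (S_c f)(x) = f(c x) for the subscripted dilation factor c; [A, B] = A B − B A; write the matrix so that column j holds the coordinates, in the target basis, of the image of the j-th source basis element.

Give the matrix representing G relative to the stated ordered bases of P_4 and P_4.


image of 1: -1
image of x: -(3/2)x - 3/2
image of x^2: -(9/4)x^2 + (3/2)x
image of x^3: -(27/8)x^3 - (9/8)x^2
image of x^4: -(81/16)x^4 + (3/4)x^3
each image's coordinates form column j of the matrix

the matrix is [[-1, -3/2, 0, 0, 0]; [0, -3/2, 3/2, 0, 0]; [0, 0, -9/4, -9/8, 0]; [0, 0, 0, -27/8, 3/4]; [0, 0, 0, 0, -81/16]] (rows listed top to bottom)


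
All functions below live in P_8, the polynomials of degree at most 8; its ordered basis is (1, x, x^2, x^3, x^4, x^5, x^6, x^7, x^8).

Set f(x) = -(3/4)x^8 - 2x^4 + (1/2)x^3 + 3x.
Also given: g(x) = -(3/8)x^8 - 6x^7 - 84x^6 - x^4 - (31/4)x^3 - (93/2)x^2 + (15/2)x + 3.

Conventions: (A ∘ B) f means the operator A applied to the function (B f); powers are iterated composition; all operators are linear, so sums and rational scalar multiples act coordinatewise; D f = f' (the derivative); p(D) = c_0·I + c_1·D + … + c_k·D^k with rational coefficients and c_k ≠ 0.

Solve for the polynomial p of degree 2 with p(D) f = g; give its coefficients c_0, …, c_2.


c_0 = 1/2, c_1 = 1, c_2 = 2

D^0 f = -(3/4)x^8 - 2x^4 + (1/2)x^3 + 3x
D^1 f = -6x^7 - 8x^3 + (3/2)x^2 + 3
D^2 f = -42x^6 - 24x^2 + 3x
matching coefficients of g against c_0 f + c_1 Df + … from the top degree down determines the c_i
solution: c_0 = 1/2, c_1 = 1, c_2 = 2


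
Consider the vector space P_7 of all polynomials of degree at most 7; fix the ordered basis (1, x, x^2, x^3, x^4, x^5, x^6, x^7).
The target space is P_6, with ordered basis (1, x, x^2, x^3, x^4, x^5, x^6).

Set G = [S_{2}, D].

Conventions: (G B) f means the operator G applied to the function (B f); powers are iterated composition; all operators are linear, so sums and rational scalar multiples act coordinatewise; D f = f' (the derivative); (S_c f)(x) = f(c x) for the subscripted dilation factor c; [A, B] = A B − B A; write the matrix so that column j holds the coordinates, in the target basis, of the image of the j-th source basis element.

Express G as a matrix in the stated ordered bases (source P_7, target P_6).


image of 1: 0
image of x: -1
image of x^2: -4x
image of x^3: -12x^2
image of x^4: -32x^3
image of x^5: -80x^4
image of x^6: -192x^5
image of x^7: -448x^6
each image's coordinates form column j of the matrix

the matrix is [[0, -1, 0, 0, 0, 0, 0, 0]; [0, 0, -4, 0, 0, 0, 0, 0]; [0, 0, 0, -12, 0, 0, 0, 0]; [0, 0, 0, 0, -32, 0, 0, 0]; [0, 0, 0, 0, 0, -80, 0, 0]; [0, 0, 0, 0, 0, 0, -192, 0]; [0, 0, 0, 0, 0, 0, 0, -448]] (rows listed top to bottom)


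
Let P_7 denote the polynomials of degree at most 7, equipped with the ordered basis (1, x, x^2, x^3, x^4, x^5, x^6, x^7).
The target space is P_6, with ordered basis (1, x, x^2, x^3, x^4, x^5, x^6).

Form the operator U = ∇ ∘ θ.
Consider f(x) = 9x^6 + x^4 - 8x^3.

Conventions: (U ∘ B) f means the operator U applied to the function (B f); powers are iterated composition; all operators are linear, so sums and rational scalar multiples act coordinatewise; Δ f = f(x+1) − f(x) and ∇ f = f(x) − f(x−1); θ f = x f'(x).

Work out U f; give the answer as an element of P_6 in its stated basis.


θ f = 54x^6 + 4x^4 - 24x^3
∇ θ f = 324x^5 - 810x^4 + 1096x^3 - 906x^2 + 412x - 82

the result is g(x) = 324x^5 - 810x^4 + 1096x^3 - 906x^2 + 412x - 82


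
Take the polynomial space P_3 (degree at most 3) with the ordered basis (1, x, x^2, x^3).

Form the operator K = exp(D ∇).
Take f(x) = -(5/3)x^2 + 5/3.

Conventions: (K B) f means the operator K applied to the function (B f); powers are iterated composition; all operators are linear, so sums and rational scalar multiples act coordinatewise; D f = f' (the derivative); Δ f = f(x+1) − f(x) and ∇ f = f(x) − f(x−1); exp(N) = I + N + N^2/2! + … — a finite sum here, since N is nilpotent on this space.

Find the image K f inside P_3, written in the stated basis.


the result is g(x) = -(5/3)x^2 - 5/3

order-1 term: -10/3
the series for exp(D ∇) f terminates at order 1
exp(D ∇) f = -(5/3)x^2 - 5/3


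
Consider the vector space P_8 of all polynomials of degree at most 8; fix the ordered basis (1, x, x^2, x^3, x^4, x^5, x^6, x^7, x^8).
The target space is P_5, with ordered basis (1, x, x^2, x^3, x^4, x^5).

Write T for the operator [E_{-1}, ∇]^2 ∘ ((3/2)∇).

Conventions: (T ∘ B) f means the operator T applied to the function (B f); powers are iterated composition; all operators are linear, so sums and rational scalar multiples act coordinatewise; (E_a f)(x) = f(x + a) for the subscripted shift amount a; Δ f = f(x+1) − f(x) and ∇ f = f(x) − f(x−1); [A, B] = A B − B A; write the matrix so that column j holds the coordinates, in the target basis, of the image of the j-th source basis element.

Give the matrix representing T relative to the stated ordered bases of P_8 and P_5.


image of 1: 0
image of x: 0
image of x^2: 0
image of x^3: 0
image of x^4: 0
image of x^5: 0
image of x^6: 0
image of x^7: 0
image of x^8: 0
each image's coordinates form column j of the matrix

the matrix is [[0, 0, 0, 0, 0, 0, 0, 0, 0]; [0, 0, 0, 0, 0, 0, 0, 0, 0]; [0, 0, 0, 0, 0, 0, 0, 0, 0]; [0, 0, 0, 0, 0, 0, 0, 0, 0]; [0, 0, 0, 0, 0, 0, 0, 0, 0]; [0, 0, 0, 0, 0, 0, 0, 0, 0]] (rows listed top to bottom)


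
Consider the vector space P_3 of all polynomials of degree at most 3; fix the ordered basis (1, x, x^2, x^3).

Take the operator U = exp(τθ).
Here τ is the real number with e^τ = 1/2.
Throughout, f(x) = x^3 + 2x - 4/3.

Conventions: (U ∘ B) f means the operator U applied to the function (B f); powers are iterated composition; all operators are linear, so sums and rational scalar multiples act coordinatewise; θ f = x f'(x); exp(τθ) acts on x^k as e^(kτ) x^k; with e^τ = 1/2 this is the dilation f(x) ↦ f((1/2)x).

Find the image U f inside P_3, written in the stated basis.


exp(τθ) x^k = e^(kτ) x^k; with e^τ = 1/2 this sends x^k to (1/2)^k x^k
x ↦ 1/2 x
x^3 ↦ 1/8 x^3
applying this coordinatewise to f: exp(τθ) f = (1/8)x^3 + x - 4/3

g(x) = (1/8)x^3 + x - 4/3


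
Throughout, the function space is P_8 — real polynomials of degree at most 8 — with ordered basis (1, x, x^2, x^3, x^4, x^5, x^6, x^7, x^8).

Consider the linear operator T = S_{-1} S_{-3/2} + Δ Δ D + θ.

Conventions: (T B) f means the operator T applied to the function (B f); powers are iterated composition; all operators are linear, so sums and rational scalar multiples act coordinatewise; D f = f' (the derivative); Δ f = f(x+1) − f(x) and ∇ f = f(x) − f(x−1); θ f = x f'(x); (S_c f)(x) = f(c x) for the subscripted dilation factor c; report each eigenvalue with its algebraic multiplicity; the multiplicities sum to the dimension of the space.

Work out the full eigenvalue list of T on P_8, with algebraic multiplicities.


λ = 1 (multiplicity 1), λ = 5/2 (multiplicity 1), λ = 17/4 (multiplicity 1), λ = 51/8 (multiplicity 1), λ = 145/16 (multiplicity 1), λ = 403/32 (multiplicity 1), λ = 1113/64 (multiplicity 1), λ = 3083/128 (multiplicity 1), λ = 8609/256 (multiplicity 1)

image of 1: 1
image of x: (5/2)x
image of x^2: (17/4)x^2
image of x^3: (51/8)x^3 + 6
image of x^4: (145/16)x^4 + 24x + 24
image of x^5: (403/32)x^5 + 60x^2 + 120x + 70
image of x^6: (1113/64)x^6 + 120x^3 + 360x^2 + 420x + 180
image of x^7: (3083/128)x^7 + 210x^4 + 840x^3 + 1470x^2 + 1260x + 434
image of x^8: (8609/256)x^8 + 336x^5 + 1680x^4 + 3920x^3 + 5040x^2 + 3472x + 1008
the matrix is upper triangular; its diagonal is (1, 5/2, 17/4, 51/8, 145/16, 403/32, 1113/64, 3083/128, 8609/256)
for a triangular matrix the eigenvalues are the diagonal entries, with algebraic multiplicity their repetition count


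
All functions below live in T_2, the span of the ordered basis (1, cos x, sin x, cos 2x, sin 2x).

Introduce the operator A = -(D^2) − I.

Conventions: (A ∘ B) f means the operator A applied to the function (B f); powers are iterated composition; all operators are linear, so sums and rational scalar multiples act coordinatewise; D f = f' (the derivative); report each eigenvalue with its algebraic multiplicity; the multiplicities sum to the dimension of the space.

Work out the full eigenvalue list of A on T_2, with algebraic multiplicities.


λ = -1 (multiplicity 1), λ = 0 (multiplicity 2), λ = 3 (multiplicity 2)

image of 1: -1
image of cos x: 0
image of sin x: 0
image of cos 2x: 3cos 2x
image of sin 2x: 3sin 2x
the matrix is diagonal; its diagonal is (-1, 0, 0, 3, 3)
for a triangular matrix the eigenvalues are the diagonal entries, with algebraic multiplicity their repetition count


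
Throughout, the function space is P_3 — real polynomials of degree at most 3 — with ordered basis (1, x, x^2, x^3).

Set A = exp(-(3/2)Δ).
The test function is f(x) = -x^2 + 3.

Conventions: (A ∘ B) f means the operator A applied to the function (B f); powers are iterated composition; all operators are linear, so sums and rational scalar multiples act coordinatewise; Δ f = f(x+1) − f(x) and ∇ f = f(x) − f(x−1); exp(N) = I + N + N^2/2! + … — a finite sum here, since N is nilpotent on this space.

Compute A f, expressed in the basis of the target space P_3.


order-1 term: 3x + 3/2
order-2 term: -9/4
the series for exp(-(3/2)Δ) f terminates at order 2
exp(-(3/2)Δ) f = -x^2 + 3x + 9/4

the image equals g(x) = -x^2 + 3x + 9/4


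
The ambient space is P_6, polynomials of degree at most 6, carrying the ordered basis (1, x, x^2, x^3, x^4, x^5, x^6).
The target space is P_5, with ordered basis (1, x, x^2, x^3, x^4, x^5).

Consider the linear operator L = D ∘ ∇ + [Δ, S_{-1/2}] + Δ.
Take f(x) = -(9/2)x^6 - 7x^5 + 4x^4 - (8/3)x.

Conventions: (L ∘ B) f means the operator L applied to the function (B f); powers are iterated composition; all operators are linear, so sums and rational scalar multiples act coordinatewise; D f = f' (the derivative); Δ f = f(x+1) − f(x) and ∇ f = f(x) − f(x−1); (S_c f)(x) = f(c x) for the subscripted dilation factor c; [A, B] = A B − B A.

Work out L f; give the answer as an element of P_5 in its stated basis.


∇ f = -27x^5 + (65/2)x^4 - 4x^3 - (53/2)x^2 + 24x - 55/6
D ∇ f = -135x^4 + 130x^3 - 12x^2 - 53x + 24
S_{-1/2} f = -(9/128)x^6 + (7/32)x^5 + (1/4)x^4 + (4/3)x
Δ S_{-1/2} f = -(27/64)x^5 + (5/128)x^4 + (57/32)x^3 + (337/128)x^2 + (107/64)x + 665/384
Δ f = -27x^5 - (205/2)x^4 - 144x^3 - (227/2)x^2 - 46x - 61/6
S_{-1/2} Δ f = (27/32)x^5 - (205/32)x^4 + 18x^3 - (227/8)x^2 + 23x - 61/6
[Δ, S_{-1/2}] f = -(81/64)x^5 + (825/128)x^4 - (519/32)x^3 + (3969/128)x^2 - (1365/64)x + 1523/128
Δ f = -27x^5 - (205/2)x^4 - 144x^3 - (227/2)x^2 - 46x - 61/6
(D ∘ ∇ + [Δ, S_{-1/2}] + Δ) f = -(1809/64)x^5 - (29575/128)x^4 - (967/32)x^3 - (12095/128)x^2 - (7701/64)x + 9881/384

g(x) = -(1809/64)x^5 - (29575/128)x^4 - (967/32)x^3 - (12095/128)x^2 - (7701/64)x + 9881/384


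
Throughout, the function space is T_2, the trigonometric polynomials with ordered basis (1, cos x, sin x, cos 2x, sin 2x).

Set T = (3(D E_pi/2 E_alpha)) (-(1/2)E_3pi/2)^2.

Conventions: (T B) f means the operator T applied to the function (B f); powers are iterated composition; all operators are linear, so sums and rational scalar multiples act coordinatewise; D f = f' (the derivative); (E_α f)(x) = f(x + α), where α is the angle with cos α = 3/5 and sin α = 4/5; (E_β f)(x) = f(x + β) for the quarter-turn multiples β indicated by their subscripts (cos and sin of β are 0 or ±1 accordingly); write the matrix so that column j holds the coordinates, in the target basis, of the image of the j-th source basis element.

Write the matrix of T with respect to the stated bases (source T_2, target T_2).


image of 1: 0
image of cos x: (9/20)cos x - (3/5)sin x
image of sin x: (3/5)cos x + (9/20)sin x
image of cos 2x: (36/25)cos 2x - (21/50)sin 2x
image of sin 2x: (21/50)cos 2x + (36/25)sin 2x
each image's coordinates form column j of the matrix

the matrix is [[0, 0, 0, 0, 0]; [0, 9/20, 3/5, 0, 0]; [0, -3/5, 9/20, 0, 0]; [0, 0, 0, 36/25, 21/50]; [0, 0, 0, -21/50, 36/25]] (rows listed top to bottom)


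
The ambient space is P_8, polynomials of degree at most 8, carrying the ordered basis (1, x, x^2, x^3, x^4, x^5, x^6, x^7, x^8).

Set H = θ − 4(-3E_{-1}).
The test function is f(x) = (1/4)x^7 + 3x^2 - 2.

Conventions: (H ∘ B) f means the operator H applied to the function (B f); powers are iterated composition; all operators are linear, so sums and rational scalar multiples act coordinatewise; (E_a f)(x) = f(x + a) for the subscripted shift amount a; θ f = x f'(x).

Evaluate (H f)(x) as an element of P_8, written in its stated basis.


g(x) = (19/4)x^7 - 21x^6 + 63x^5 - 105x^4 + 105x^3 - 21x^2 - 51x + 9

θ f = (7/4)x^7 + 6x^2
E_{-1} f = (1/4)x^7 - (7/4)x^6 + (21/4)x^5 - (35/4)x^4 + (35/4)x^3 - (9/4)x^2 - (17/4)x + 3/4
(-3E_{-1}) f = -(3/4)x^7 + (21/4)x^6 - (63/4)x^5 + (105/4)x^4 - (105/4)x^3 + (27/4)x^2 + (51/4)x - 9/4
(-4(-3E_{-1})) f = 3x^7 - 21x^6 + 63x^5 - 105x^4 + 105x^3 - 27x^2 - 51x + 9
(θ − 4(-3E_{-1})) f = (19/4)x^7 - 21x^6 + 63x^5 - 105x^4 + 105x^3 - 21x^2 - 51x + 9


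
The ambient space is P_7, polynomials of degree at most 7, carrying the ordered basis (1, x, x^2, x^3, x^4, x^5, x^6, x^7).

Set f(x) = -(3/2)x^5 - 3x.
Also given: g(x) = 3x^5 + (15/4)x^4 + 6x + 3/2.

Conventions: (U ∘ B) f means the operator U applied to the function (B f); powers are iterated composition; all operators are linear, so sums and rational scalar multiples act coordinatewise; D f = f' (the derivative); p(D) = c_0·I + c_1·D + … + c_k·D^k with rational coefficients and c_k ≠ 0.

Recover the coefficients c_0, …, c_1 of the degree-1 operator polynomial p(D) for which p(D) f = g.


c_0 = -2, c_1 = -1/2

D^0 f = -(3/2)x^5 - 3x
D^1 f = -(15/2)x^4 - 3
matching coefficients of g against c_0 f + c_1 Df + … from the top degree down determines the c_i
solution: c_0 = -2, c_1 = -1/2


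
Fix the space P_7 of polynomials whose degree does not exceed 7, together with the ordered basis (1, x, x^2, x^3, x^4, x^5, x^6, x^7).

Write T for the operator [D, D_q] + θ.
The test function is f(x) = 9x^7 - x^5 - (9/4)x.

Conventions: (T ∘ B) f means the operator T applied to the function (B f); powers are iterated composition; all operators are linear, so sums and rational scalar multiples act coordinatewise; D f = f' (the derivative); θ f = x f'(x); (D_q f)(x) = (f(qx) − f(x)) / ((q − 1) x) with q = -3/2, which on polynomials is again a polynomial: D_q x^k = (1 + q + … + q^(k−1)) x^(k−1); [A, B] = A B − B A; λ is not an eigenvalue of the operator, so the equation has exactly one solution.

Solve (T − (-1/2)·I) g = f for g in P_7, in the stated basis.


the image equals g(x) = (6/5)x^7 - 16x^5 + 100x^3 - (2009/6)x

write g with unknown coordinates in the stated basis and equate coefficients in (T − (-1/2)·I) g = f
solving from the highest basis element down gives g = (6/5)x^7 - 16x^5 + 100x^3 - (2009/6)x
check: T g = (42/5)x^7 + 7x^5 - 50x^3 + (991/6)x
so T g − (-1/2)·g = 9x^7 - x^5 - (9/4)x = f ✓


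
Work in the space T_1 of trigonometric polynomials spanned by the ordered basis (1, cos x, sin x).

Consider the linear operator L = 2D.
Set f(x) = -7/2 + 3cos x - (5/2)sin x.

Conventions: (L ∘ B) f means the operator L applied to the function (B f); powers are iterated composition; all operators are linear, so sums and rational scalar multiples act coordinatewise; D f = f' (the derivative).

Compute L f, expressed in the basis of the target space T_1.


the result is g(x) = -5cos x - 6sin x

D f = -(5/2)cos x - 3sin x
(2D) f = -5cos x - 6sin x


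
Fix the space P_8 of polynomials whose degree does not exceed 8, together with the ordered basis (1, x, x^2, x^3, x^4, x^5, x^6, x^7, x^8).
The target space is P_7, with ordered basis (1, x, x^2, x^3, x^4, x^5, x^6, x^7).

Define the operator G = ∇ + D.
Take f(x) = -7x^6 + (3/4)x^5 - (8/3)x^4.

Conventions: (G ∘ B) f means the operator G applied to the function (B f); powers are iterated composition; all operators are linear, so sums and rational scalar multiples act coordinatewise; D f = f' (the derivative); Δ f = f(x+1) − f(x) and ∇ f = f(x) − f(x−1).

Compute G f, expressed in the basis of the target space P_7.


the result is g(x) = -84x^5 + (225/2)x^4 - (1013/6)x^3 + (257/2)x^2 - (677/12)x + 125/12

∇ f = -42x^5 + (435/4)x^4 - (949/6)x^3 + (257/2)x^2 - (677/12)x + 125/12
D f = -42x^5 + (15/4)x^4 - (32/3)x^3
(∇ + D) f = -84x^5 + (225/2)x^4 - (1013/6)x^3 + (257/2)x^2 - (677/12)x + 125/12


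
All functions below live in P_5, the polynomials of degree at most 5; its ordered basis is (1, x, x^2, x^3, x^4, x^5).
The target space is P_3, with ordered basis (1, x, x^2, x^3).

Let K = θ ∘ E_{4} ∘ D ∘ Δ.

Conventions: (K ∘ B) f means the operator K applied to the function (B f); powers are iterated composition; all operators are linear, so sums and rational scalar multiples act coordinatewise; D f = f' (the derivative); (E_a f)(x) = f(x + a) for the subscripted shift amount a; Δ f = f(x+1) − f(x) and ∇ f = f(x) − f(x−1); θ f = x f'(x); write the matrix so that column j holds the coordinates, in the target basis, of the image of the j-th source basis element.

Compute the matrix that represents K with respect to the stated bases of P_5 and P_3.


image of 1: 0
image of x: 0
image of x^2: 0
image of x^3: 6x
image of x^4: 24x^2 + 108x
image of x^5: 60x^3 + 540x^2 + 1220x
each image's coordinates form column j of the matrix

the matrix is [[0, 0, 0, 0, 0, 0]; [0, 0, 0, 6, 108, 1220]; [0, 0, 0, 0, 24, 540]; [0, 0, 0, 0, 0, 60]] (rows listed top to bottom)


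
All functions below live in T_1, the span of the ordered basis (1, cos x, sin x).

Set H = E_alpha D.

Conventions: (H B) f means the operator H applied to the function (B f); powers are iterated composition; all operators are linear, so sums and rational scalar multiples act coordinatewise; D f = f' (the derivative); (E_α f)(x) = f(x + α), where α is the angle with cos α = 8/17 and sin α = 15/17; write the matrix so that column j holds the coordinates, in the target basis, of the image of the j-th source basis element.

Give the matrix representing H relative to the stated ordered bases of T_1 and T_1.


the matrix is [[0, 0, 0]; [0, -15/17, 8/17]; [0, -8/17, -15/17]] (rows listed top to bottom)

image of 1: 0
image of cos x: -(15/17)cos x - (8/17)sin x
image of sin x: (8/17)cos x - (15/17)sin x
each image's coordinates form column j of the matrix


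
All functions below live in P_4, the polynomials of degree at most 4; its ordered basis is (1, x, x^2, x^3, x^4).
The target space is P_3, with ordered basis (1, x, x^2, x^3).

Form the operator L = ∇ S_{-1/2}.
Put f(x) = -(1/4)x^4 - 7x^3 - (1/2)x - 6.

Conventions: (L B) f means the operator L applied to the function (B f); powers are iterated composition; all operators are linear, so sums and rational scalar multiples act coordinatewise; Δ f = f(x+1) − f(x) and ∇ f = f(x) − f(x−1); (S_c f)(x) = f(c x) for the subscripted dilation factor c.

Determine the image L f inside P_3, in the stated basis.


g(x) = -(1/16)x^3 + (87/32)x^2 - (43/16)x + 73/64

S_{-1/2} f = -(1/64)x^4 + (7/8)x^3 + (1/4)x - 6
∇ S_{-1/2} f = -(1/16)x^3 + (87/32)x^2 - (43/16)x + 73/64


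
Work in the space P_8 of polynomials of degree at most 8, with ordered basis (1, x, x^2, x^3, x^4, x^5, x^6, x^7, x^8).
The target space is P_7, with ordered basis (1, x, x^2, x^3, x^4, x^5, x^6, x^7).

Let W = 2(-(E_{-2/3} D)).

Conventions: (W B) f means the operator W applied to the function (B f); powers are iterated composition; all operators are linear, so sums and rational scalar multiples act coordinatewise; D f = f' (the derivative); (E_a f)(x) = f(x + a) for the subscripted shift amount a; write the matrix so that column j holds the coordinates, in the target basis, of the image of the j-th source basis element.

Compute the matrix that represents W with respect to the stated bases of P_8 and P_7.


image of 1: 0
image of x: -2
image of x^2: -4x + 8/3
image of x^3: -6x^2 + 8x - 8/3
image of x^4: -8x^3 + 16x^2 - (32/3)x + 64/27
image of x^5: -10x^4 + (80/3)x^3 - (80/3)x^2 + (320/27)x - 160/81
image of x^6: -12x^5 + 40x^4 - (160/3)x^3 + (320/9)x^2 - (320/27)x + 128/81
image of x^7: -14x^6 + 56x^5 - (280/3)x^4 + (2240/27)x^3 - (1120/27)x^2 + (896/81)x - 896/729
image of x^8: -16x^7 + (224/3)x^6 - (448/3)x^5 + (4480/27)x^4 - (8960/81)x^3 + (3584/81)x^2 - (7168/729)x + 2048/2187
each image's coordinates form column j of the matrix

the matrix is [[0, -2, 8/3, -8/3, 64/27, -160/81, 128/81, -896/729, 2048/2187]; [0, 0, -4, 8, -32/3, 320/27, -320/27, 896/81, -7168/729]; [0, 0, 0, -6, 16, -80/3, 320/9, -1120/27, 3584/81]; [0, 0, 0, 0, -8, 80/3, -160/3, 2240/27, -8960/81]; [0, 0, 0, 0, 0, -10, 40, -280/3, 4480/27]; [0, 0, 0, 0, 0, 0, -12, 56, -448/3]; [0, 0, 0, 0, 0, 0, 0, -14, 224/3]; [0, 0, 0, 0, 0, 0, 0, 0, -16]] (rows listed top to bottom)


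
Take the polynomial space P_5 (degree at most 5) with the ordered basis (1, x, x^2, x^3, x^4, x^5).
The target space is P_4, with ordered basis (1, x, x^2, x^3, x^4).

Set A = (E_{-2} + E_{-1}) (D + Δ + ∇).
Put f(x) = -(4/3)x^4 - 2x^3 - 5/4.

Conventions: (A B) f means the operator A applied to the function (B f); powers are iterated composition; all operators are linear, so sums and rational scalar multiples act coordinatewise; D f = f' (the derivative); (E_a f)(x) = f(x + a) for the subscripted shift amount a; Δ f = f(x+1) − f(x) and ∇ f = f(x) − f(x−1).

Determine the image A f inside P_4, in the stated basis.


the result is g(x) = -32x^3 + 108x^2 - (460/3)x + 78

D f = -(16/3)x^3 - 6x^2
Δ f = -(16/3)x^3 - 14x^2 - (34/3)x - 10/3
∇ f = -(16/3)x^3 + 2x^2 + (2/3)x - 2/3
(D + Δ + ∇) f = -16x^3 - 18x^2 - (32/3)x - 4
E_{-2} (D + Δ + ∇) f = -16x^3 + 78x^2 - (392/3)x + 220/3
E_{-1} (D + Δ + ∇) f = -16x^3 + 30x^2 - (68/3)x + 14/3
(E_{-2} + E_{-1}) (D + Δ + ∇) f = -32x^3 + 108x^2 - (460/3)x + 78


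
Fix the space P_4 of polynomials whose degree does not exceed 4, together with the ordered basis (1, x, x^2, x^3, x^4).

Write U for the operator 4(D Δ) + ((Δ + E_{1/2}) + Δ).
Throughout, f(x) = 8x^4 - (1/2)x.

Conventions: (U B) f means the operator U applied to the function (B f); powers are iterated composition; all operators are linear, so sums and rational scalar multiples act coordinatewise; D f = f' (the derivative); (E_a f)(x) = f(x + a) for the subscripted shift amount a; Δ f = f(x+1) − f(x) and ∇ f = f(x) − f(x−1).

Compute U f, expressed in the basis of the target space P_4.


Δ f = 32x^3 + 48x^2 + 32x + 15/2
D Δ f = 96x^2 + 96x + 32
(4(D Δ)) f = 384x^2 + 384x + 128
Δ f = 32x^3 + 48x^2 + 32x + 15/2
E_{1/2} f = 8x^4 + 16x^3 + 12x^2 + (7/2)x + 1/4
(Δ + E_{1/2}) f = 8x^4 + 48x^3 + 60x^2 + (71/2)x + 31/4
Δ f = 32x^3 + 48x^2 + 32x + 15/2
((Δ + E_{1/2}) + Δ) f = 8x^4 + 80x^3 + 108x^2 + (135/2)x + 61/4
(4(D Δ) + ((Δ + E_{1/2}) + Δ)) f = 8x^4 + 80x^3 + 492x^2 + (903/2)x + 573/4

the image equals g(x) = 8x^4 + 80x^3 + 492x^2 + (903/2)x + 573/4


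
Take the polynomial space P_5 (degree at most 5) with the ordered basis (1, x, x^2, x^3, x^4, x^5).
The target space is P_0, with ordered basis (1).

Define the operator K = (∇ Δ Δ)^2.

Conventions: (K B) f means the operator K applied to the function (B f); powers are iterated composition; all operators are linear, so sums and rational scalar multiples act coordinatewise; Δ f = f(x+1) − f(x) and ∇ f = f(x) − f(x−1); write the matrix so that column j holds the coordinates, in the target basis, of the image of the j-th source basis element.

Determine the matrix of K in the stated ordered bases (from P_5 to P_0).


image of 1: 0
image of x: 0
image of x^2: 0
image of x^3: 0
image of x^4: 0
image of x^5: 0
each image's coordinates form column j of the matrix

the matrix is [[0, 0, 0, 0, 0, 0]] (rows listed top to bottom)


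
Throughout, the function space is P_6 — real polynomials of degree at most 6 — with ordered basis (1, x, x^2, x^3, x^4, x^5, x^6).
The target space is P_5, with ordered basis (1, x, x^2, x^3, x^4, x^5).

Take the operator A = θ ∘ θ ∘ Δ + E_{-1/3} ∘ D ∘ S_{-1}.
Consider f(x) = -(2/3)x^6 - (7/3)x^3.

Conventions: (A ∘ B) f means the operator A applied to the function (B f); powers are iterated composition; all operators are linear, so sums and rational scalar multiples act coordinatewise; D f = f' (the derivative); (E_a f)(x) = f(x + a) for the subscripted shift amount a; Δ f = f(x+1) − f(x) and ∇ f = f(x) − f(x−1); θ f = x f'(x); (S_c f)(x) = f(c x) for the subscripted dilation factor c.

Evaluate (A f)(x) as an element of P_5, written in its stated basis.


Δ f = -4x^5 - 10x^4 - (40/3)x^3 - 17x^2 - 11x - 3
θ Δ f = -20x^5 - 40x^4 - 40x^3 - 34x^2 - 11x
θ θ Δ f = -100x^5 - 160x^4 - 120x^3 - 68x^2 - 11x
S_{-1} f = -(2/3)x^6 + (7/3)x^3
D S_{-1} f = -4x^5 + 7x^2
E_{-1/3} D S_{-1} f = -4x^5 + (20/3)x^4 - (40/9)x^3 + (229/27)x^2 - (398/81)x + 193/243
(θ ∘ θ ∘ Δ + E_{-1/3} ∘ D ∘ S_{-1}) f = -104x^5 - (460/3)x^4 - (1120/9)x^3 - (1607/27)x^2 - (1289/81)x + 193/243

g(x) = -104x^5 - (460/3)x^4 - (1120/9)x^3 - (1607/27)x^2 - (1289/81)x + 193/243


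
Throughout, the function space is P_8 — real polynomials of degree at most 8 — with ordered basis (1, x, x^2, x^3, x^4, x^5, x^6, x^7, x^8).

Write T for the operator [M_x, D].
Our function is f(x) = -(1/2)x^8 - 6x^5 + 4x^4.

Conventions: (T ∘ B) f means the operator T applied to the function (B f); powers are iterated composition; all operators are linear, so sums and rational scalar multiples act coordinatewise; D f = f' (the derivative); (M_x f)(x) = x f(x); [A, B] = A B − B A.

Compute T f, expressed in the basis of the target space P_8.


the image equals g(x) = (1/2)x^8 + 6x^5 - 4x^4

D f = -4x^7 - 30x^4 + 16x^3
M_x D f = -4x^8 - 30x^5 + 16x^4
M_x f = -(1/2)x^9 - 6x^6 + 4x^5
D M_x f = -(9/2)x^8 - 36x^5 + 20x^4
[M_x, D] f = (1/2)x^8 + 6x^5 - 4x^4


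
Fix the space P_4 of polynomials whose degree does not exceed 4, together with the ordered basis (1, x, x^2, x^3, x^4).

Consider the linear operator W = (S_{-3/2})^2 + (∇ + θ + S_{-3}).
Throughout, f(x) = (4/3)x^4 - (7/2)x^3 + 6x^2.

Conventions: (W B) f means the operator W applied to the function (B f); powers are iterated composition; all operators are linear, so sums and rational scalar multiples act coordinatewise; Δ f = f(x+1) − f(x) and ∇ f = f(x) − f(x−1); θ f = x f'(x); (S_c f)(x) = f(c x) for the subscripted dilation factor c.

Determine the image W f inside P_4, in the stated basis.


the image equals g(x) = (28321/192)x^4 + (18995/384)x^3 + (623/8)x^2 + (167/6)x - 65/6

S_{-3/2} f = (27/4)x^4 + (189/16)x^3 + (27/2)x^2
S_{-3/2} S_{-3/2} f = (2187/64)x^4 - (5103/128)x^3 + (243/8)x^2
∇ f = (16/3)x^3 - (37/2)x^2 + (167/6)x - 65/6
θ f = (16/3)x^4 - (21/2)x^3 + 12x^2
S_{-3} f = 108x^4 + (189/2)x^3 + 54x^2
(∇ + θ + S_{-3}) f = (340/3)x^4 + (268/3)x^3 + (95/2)x^2 + (167/6)x - 65/6
((S_{-3/2})^2 + (∇ + θ + S_{-3})) f = (28321/192)x^4 + (18995/384)x^3 + (623/8)x^2 + (167/6)x - 65/6


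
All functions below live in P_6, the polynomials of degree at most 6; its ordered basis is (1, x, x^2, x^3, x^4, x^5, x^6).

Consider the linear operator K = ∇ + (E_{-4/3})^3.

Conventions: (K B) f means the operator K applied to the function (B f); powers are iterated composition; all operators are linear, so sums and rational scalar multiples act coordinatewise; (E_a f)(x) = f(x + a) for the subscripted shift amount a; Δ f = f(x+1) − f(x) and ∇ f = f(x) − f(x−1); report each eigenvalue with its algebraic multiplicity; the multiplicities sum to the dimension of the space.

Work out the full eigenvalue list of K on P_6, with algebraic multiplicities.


λ = 1 (multiplicity 7)

image of 1: 1
image of x: x - 3
image of x^2: x^2 - 6x + 15
image of x^3: x^3 - 9x^2 + 45x - 63
image of x^4: x^4 - 12x^3 + 90x^2 - 252x + 255
image of x^5: x^5 - 15x^4 + 150x^3 - 630x^2 + 1275x - 1023
image of x^6: x^6 - 18x^5 + 225x^4 - 1260x^3 + 3825x^2 - 6138x + 4095
the matrix is upper triangular; its diagonal is (1, 1, 1, 1, 1, 1, 1)
for a triangular matrix the eigenvalues are the diagonal entries, with algebraic multiplicity their repetition count


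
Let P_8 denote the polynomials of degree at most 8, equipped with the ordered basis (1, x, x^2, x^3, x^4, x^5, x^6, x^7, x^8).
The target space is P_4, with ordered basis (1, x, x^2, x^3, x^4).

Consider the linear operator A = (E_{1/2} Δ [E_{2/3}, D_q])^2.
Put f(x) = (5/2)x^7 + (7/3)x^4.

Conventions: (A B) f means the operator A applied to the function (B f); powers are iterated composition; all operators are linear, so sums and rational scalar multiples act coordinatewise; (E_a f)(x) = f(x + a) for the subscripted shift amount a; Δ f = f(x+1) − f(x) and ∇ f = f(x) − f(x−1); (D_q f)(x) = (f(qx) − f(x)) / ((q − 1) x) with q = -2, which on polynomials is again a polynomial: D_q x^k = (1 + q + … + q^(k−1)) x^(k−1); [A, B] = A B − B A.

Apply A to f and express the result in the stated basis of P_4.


g(x) = -121500x - 42960

D_q f = (215/2)x^6 - (35/3)x^3
E_{2/3} D_q f = (215/2)x^6 + 430x^5 + (2150/3)x^4 + (16885/27)x^3 + (7970/27)x^2 + (5620/81)x + 4360/729
E_{2/3} f = (5/2)x^7 + (35/3)x^6 + (70/3)x^5 + (763/27)x^4 + (1904/81)x^3 + (1064/81)x^2 + (3136/729)x + 1328/2187
D_q E_{2/3} f = (215/2)x^6 - 245x^5 + (770/3)x^4 - (3815/27)x^3 + (1904/27)x^2 - (1064/81)x + 3136/729
[E_{2/3}, D_q] f = 675x^5 + 460x^4 + (2300/3)x^3 + (674/3)x^2 + (2228/27)x + 136/81
Δ [E_{2/3}, D_q] f = 3375x^4 + 8590x^3 + 11810x^2 + (23893/3)x + 59639/27
E_{1/2} Δ [E_{2/3}, D_q] f = 3375x^4 + 15340x^3 + (59515/2)x^2 + (83713/3)x + 4504985/432
D_q (E_{1/2} Δ [E_{2/3}, D_q]) f = -16875x^3 + 46020x^2 - (59515/2)x + 83713/3
E_{2/3} D_q (E_{1/2} Δ [E_{2/3}, D_q]) f = -16875x^3 + 12270x^2 + (18205/2)x + 70558/3
E_{2/3} (E_{1/2} Δ [E_{2/3}, D_q]) f = 3375x^4 + 24340x^3 + (138875/2)x^2 + (276103/3)x + 20506393/432
D_q E_{2/3} (E_{1/2} Δ [E_{2/3}, D_q]) f = -16875x^3 + 73020x^2 - (138875/2)x + 276103/3
[E_{2/3}, D_q] (E_{1/2} Δ [E_{2/3}, D_q]) f = -60750x^2 + 78540x - 68515
Δ [E_{2/3}, D_q] (E_{1/2} Δ [E_{2/3}, D_q]) f = -121500x + 17790
E_{1/2} Δ [E_{2/3}, D_q] (E_{1/2} Δ [E_{2/3}, D_q]) f = -121500x - 42960


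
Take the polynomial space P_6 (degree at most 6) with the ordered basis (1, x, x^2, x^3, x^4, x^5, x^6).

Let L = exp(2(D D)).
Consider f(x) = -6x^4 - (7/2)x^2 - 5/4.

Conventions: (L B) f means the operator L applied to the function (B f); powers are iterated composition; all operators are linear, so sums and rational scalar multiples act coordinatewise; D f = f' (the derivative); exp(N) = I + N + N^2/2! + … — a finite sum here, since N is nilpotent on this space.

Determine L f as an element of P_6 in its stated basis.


order-1 term: -144x^2 - 14
order-2 term: -288
the series for exp(2(D D)) f terminates at order 2
exp(2(D D)) f = -6x^4 - (295/2)x^2 - 1213/4

g(x) = -6x^4 - (295/2)x^2 - 1213/4


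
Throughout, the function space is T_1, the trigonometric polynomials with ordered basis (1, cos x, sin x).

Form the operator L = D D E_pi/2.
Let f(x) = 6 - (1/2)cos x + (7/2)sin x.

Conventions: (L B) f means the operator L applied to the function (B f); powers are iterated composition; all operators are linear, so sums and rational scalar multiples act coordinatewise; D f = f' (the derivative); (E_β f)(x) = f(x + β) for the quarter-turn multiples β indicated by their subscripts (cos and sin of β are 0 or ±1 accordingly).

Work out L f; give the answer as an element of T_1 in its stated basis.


E_pi/2 f = 6 + (7/2)cos x + (1/2)sin x
D E_pi/2 f = (1/2)cos x - (7/2)sin x
D D E_pi/2 f = -(7/2)cos x - (1/2)sin x

the image equals g(x) = -(7/2)cos x - (1/2)sin x


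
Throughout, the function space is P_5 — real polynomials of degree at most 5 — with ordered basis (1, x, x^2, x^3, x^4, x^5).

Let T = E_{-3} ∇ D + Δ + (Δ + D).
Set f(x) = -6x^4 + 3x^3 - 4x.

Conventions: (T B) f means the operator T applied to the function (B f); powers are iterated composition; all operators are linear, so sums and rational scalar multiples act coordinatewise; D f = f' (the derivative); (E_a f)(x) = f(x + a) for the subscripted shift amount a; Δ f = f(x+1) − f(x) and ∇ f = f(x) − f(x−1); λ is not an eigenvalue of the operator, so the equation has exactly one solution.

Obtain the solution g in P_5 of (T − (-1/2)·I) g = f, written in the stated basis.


the image equals g(x) = -12x^4 + 294x^3 - 4716x^2 + 47704x - 233724

write g with unknown coordinates in the stated basis and equate coefficients in (T − (-1/2)·I) g = f
solving from the highest basis element down gives g = -12x^4 + 294x^3 - 4716x^2 + 47704x - 233724
check: T g = -144x^3 + 2358x^2 - 23856x + 116862
so T g − (-1/2)·g = -6x^4 + 3x^3 - 4x = f ✓


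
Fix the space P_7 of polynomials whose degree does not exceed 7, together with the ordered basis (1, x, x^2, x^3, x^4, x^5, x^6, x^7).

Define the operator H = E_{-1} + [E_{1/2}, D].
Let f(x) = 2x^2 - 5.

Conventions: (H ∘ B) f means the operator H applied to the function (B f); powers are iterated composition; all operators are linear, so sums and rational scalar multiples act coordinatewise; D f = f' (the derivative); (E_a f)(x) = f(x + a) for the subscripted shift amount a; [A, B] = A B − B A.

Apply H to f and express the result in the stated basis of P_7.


g(x) = 2x^2 - 4x - 3

E_{-1} f = 2x^2 - 4x - 3
D f = 4x
E_{1/2} D f = 4x + 2
E_{1/2} f = 2x^2 + 2x - 9/2
D E_{1/2} f = 4x + 2
[E_{1/2}, D] f = 0
(E_{-1} + [E_{1/2}, D]) f = 2x^2 - 4x - 3
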